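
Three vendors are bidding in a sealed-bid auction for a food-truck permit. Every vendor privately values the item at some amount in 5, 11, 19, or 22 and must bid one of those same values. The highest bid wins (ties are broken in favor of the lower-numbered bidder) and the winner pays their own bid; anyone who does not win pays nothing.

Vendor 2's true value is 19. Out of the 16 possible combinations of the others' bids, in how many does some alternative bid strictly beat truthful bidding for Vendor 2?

Others bid (5, 5): truth gives 0; bid 11 gives 8 > 0. Violating.
Others bid (5, 11): truth gives 0; bid 11 gives 8 > 0. Violating.
Others bid (5, 19): truth gives 0; no alternative beats it.
Others bid (5, 22): truth gives 0; no alternative beats it.
(Checking all 16 profiles: 2 have a profitable deviation, 14 do not.)

2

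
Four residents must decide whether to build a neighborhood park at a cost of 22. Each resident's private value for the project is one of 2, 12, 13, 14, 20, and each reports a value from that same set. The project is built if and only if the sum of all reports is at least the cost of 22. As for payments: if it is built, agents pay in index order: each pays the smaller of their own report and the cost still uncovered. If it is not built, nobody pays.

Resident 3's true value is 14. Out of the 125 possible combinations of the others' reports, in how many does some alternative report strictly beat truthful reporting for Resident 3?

Others report (2, 2, 12): truth gives 0; report 12 gives 2 > 0. Violating.
Others report (2, 2, 13): truth gives 0; report 12 gives 2 > 0. Violating.
Others report (2, 2, 14): truth gives 0; report 12 gives 2 > 0. Violating.
Others report (2, 2, 20): truth gives 0; report 2 gives 12 > 0. Violating.
Others report (2, 2, 2): truth gives 0; no alternative beats it.
Others report (2, 12, 2): truth gives 6; no alternative beats it.
(Checking all 125 profiles: 28 have a profitable deviation, 97 do not.)

28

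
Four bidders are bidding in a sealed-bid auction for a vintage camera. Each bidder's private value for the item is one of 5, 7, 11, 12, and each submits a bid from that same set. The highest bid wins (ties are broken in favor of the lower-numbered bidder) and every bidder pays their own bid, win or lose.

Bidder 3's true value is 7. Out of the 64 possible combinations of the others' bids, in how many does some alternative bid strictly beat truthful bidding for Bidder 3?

62

Others bid (5, 5, 11): truth gives -7; bid 11 gives -4 > -7. Violating.
Others bid (5, 5, 12): truth gives -7; bid 5 gives -5 > -7. Violating.
Others bid (5, 7, 5): truth gives -7; bid 11 gives -4 > -7. Violating.
Others bid (5, 7, 7): truth gives -7; bid 11 gives -4 > -7. Violating.
Others bid (5, 5, 5): truth gives 0; no alternative beats it.
Others bid (5, 5, 7): truth gives 0; no alternative beats it.
(Checking all 64 profiles: 62 have a profitable deviation, 2 do not.)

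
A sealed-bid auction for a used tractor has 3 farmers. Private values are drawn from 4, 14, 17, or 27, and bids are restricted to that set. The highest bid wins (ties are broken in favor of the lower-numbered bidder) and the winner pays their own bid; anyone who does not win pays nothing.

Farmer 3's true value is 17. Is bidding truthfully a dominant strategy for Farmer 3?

No

Consider the case where Farmer 1 bids 4 and Farmer 2 bids 4.
Truthful bid 17: wins, pays 17, utility 17 - 17 = 0.
Bid 14 instead: wins, pays 14, utility 17 - 14 = 3.
Since 3 > 0, bidding 14 is strictly better here, so truthful bidding is not dominant.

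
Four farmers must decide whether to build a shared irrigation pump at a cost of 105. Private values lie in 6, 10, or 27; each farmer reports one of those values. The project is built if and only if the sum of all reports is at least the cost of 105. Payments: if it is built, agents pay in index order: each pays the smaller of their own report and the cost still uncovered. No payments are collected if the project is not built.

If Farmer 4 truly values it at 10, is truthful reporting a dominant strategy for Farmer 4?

Check each profile of the others' reports and compare truth against every alternative report.
Others report (6, 6, 6): truth gives 0, best alternative gives 0.
Others report (6, 6, 10): truth gives 0, best alternative gives 0.
Others report (6, 6, 27): truth gives 0, best alternative gives 0.
Others report (6, 10, 6): truth gives 0, best alternative gives 0.
Others report (6, 10, 10): truth gives 0, best alternative gives 0.
Others report (6, 10, 27): truth gives 0, best alternative gives 0.
(Remaining 21 profiles checked similarly; truth is weakly best in each.)
In every case the truthful report is at least as good as any alternative, so it is a dominant strategy.

Yes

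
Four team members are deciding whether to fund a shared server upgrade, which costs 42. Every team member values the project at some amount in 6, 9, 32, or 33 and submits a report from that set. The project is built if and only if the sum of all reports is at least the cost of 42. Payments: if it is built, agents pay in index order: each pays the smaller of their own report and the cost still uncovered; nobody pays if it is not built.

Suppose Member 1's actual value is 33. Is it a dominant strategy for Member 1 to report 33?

Consider the case where Member 2 reports 6, Member 3 reports 6 and Member 4 reports 6.
Truthful report 33: project built, pays 33, utility 33 - 33 = 0.
Report 32 instead: project built, pays 32, utility 33 - 32 = 1.
Since 1 > 0, reporting 32 is strictly better here, so truthful reporting is not dominant.

No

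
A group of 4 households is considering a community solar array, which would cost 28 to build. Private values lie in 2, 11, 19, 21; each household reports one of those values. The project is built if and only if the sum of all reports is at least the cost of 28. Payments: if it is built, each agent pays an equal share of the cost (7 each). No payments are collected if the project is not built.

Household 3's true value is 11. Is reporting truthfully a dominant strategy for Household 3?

No

Consider the case where Household 1 reports 2, Household 2 reports 2 and Household 4 reports 11.
Truthful report 11: project not built, utility 0.
Report 19 instead: project built, pays 7, utility 11 - 7 = 4.
Since 4 > 0, reporting 19 is strictly better here, so truthful reporting is not dominant.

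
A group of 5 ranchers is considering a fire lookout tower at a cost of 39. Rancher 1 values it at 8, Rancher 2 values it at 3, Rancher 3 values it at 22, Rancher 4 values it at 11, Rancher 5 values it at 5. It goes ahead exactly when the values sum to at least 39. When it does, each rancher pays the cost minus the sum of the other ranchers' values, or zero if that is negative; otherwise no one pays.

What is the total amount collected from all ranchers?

Total value 49 ≥ cost 39, so it is built.
Rancher 1: others sum to 41; max(0, 39 - 41) = 0.
Rancher 2: others sum to 46; max(0, 39 - 46) = 0.
Rancher 3: others sum to 27; max(0, 39 - 27) = 12.
Rancher 4: others sum to 38; max(0, 39 - 38) = 1.
Rancher 5: others sum to 44; max(0, 39 - 44) = 0.
Total collected = 0 + 0 + 12 + 1 + 0 = 13.

13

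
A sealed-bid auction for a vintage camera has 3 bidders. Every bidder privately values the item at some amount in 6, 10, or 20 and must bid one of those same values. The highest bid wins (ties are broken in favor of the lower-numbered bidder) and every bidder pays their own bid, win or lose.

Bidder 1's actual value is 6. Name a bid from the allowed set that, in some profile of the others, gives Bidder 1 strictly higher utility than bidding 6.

Suppose Bidder 2 bids 6 and Bidder 3 bids 10.
Bid 6: loses but pays 6, utility -6.
Bid 10: wins, pays 10, utility 6 - 10 = -4.
So bidding 10 beats truth here (-4 > -6).

10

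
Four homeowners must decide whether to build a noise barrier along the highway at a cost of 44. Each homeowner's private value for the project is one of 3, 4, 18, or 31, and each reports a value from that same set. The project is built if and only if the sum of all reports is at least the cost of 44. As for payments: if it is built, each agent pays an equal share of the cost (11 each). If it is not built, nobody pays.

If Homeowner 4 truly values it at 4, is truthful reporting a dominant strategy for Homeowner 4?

Consider the case where Homeowner 1 reports 4, Homeowner 2 reports 18 and Homeowner 3 reports 18.
Truthful report 4: project built, pays 11, utility 4 - 11 = -7.
Report 3 instead: project not built, utility 0.
Since 0 > -7, reporting 3 is strictly better here, so truthful reporting is not dominant.

No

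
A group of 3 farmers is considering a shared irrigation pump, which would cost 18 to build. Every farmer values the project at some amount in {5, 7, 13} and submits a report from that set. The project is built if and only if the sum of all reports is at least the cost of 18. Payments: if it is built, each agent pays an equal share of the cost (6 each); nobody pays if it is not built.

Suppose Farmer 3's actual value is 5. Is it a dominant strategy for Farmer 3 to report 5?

Yes

Check each profile of the others' reports and compare truth against every alternative report.
Others report (5, 7): truth gives 0, best alternative gives -1.
Others report (7, 5): truth gives 0, best alternative gives -1.
Others report (5, 13): truth gives -1, best alternative gives -1.
Others report (7, 7): truth gives -1, best alternative gives -1.
Others report (7, 13): truth gives -1, best alternative gives -1.
Others report (13, 5): truth gives -1, best alternative gives -1.
(Remaining 3 profiles checked similarly; truth is weakly best in each.)
In every case the truthful report is at least as good as any alternative, so it is a dominant strategy.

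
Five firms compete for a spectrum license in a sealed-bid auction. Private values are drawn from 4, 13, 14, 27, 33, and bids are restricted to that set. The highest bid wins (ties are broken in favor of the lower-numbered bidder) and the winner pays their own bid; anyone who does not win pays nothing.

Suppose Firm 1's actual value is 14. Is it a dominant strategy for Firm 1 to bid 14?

No

Consider the case where Firm 2 bids 4, Firm 3 bids 4, Firm 4 bids 4 and Firm 5 bids 4.
Truthful bid 14: wins, pays 14, utility 14 - 14 = 0.
Bid 4 instead: wins, pays 4, utility 14 - 4 = 10.
Since 10 > 0, bidding 4 is strictly better here, so truthful bidding is not dominant.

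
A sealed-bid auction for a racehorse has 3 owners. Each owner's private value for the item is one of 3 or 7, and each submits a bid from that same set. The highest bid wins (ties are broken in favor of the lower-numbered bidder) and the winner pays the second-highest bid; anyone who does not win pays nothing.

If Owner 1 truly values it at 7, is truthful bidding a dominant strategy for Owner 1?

Yes

Check each profile of the others' bids and compare truth against every alternative bid.
Others bid (3, 3): truth gives 4, best alternative gives 4.
Others bid (3, 7): truth gives 0, best alternative gives 0.
Others bid (7, 3): truth gives 0, best alternative gives 0.
Others bid (7, 7): truth gives 0, best alternative gives 0.
In every case the truthful bid is at least as good as any alternative, so it is a dominant strategy.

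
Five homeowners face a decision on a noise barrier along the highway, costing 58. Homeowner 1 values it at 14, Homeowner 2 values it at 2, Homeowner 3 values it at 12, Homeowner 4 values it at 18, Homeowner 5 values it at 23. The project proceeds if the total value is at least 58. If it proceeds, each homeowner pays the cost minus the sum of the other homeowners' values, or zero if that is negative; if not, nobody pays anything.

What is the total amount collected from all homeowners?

Total value 69 ≥ cost 58, so it is built.
Homeowner 1: others sum to 55; max(0, 58 - 55) = 3.
Homeowner 2: others sum to 67; max(0, 58 - 67) = 0.
Homeowner 3: others sum to 57; max(0, 58 - 57) = 1.
Homeowner 4: others sum to 51; max(0, 58 - 51) = 7.
Homeowner 5: others sum to 46; max(0, 58 - 46) = 12.
Total collected = 3 + 0 + 1 + 7 + 12 = 23.

23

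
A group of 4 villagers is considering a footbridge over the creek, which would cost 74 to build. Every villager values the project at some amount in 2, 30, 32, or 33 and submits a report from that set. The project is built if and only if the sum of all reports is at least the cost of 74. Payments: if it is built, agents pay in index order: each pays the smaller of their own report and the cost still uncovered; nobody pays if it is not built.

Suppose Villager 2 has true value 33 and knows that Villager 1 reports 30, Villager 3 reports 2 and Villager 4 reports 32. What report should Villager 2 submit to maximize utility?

Report 2: project not built, utility 0.
Report 30: project built, pays 30, utility 33 - 30 = 3.
Report 32: project built, pays 32, utility 33 - 32 = 1.
Report 33: project built, pays 33, utility 33 - 33 = 0.
The best choice is 30 with utility 3.

30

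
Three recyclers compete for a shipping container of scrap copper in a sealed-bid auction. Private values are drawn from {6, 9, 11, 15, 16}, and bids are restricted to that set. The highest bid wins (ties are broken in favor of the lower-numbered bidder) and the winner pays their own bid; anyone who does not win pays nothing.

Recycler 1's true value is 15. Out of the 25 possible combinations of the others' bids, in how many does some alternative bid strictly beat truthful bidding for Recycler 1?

Others bid (6, 6): truth gives 0; bid 6 gives 9 > 0. Violating.
Others bid (6, 9): truth gives 0; bid 9 gives 6 > 0. Violating.
Others bid (6, 11): truth gives 0; bid 11 gives 4 > 0. Violating.
Others bid (9, 6): truth gives 0; bid 9 gives 6 > 0. Violating.
Others bid (6, 15): truth gives 0; no alternative beats it.
Others bid (6, 16): truth gives 0; no alternative beats it.
(Checking all 25 profiles: 9 have a profitable deviation, 16 do not.)

9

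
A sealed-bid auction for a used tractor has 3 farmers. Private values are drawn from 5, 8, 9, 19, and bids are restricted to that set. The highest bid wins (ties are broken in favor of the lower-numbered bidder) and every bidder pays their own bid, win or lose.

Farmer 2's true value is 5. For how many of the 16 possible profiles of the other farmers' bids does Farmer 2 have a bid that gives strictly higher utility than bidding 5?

Others bid (5, 5): truth gives -5; bid 8 gives -3 > -5. Violating.
Others bid (5, 8): truth gives -5; bid 8 gives -3 > -5. Violating.
Others bid (5, 9): truth gives -5; bid 9 gives -4 > -5. Violating.
Others bid (8, 5): truth gives -5; bid 9 gives -4 > -5. Violating.
Others bid (5, 19): truth gives -5; no alternative beats it.
Others bid (8, 19): truth gives -5; no alternative beats it.
(Checking all 16 profiles: 6 have a profitable deviation, 10 do not.)

6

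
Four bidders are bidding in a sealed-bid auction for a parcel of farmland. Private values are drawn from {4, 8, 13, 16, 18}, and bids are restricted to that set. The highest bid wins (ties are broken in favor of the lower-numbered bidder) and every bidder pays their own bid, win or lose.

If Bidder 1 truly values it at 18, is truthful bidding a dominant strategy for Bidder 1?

No

Consider the case where Bidder 2 bids 4, Bidder 3 bids 4 and Bidder 4 bids 4.
Truthful bid 18: wins, pays 18, utility 18 - 18 = 0.
Bid 4 instead: wins, pays 4, utility 18 - 4 = 14.
Since 14 > 0, bidding 4 is strictly better here, so truthful bidding is not dominant.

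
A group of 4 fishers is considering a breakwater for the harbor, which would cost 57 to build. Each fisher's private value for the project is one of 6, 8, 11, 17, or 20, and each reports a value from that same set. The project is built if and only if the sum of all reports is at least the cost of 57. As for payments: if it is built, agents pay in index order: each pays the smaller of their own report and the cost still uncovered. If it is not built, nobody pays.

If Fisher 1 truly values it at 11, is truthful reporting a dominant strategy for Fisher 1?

No

Consider the case where Fisher 2 reports 11, Fisher 3 reports 20 and Fisher 4 reports 20.
Truthful report 11: project built, pays 11, utility 11 - 11 = 0.
Report 6 instead: project built, pays 6, utility 11 - 6 = 5.
Since 5 > 0, reporting 6 is strictly better here, so truthful reporting is not dominant.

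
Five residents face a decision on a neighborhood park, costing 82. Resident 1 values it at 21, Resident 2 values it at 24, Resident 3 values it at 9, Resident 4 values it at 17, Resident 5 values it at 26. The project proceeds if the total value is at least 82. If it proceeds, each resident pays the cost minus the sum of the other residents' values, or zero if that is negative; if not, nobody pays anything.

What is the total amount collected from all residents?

Total value 97 ≥ cost 82, so it is built.
Resident 1: others sum to 76; max(0, 82 - 76) = 6.
Resident 2: others sum to 73; max(0, 82 - 73) = 9.
Resident 3: others sum to 88; max(0, 82 - 88) = 0.
Resident 4: others sum to 80; max(0, 82 - 80) = 2.
Resident 5: others sum to 71; max(0, 82 - 71) = 11.
Total collected = 6 + 9 + 0 + 2 + 11 = 28.

28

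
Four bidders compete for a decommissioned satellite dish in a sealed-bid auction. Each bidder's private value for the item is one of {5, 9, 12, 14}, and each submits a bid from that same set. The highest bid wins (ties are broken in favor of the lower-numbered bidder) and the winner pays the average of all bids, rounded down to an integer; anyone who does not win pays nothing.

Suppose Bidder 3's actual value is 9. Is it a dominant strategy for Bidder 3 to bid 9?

No

Consider the case where Bidder 1 bids 5, Bidder 2 bids 5 and Bidder 4 bids 12.
Truthful bid 9: loses, pays 0, utility 0.
Bid 12 instead: wins, pays 8, utility 9 - 8 = 1.
Since 1 > 0, bidding 12 is strictly better here, so truthful bidding is not dominant.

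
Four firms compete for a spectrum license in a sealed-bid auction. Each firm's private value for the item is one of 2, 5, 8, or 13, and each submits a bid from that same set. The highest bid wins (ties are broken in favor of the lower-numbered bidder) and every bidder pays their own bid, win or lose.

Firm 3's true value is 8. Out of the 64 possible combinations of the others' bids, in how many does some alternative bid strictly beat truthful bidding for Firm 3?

54

Others bid (2, 2, 2): truth gives 0; bid 5 gives 3 > 0. Violating.
Others bid (2, 2, 5): truth gives 0; bid 5 gives 3 > 0. Violating.
Others bid (2, 2, 13): truth gives -8; bid 2 gives -2 > -8. Violating.
Others bid (2, 5, 13): truth gives -8; bid 2 gives -2 > -8. Violating.
Others bid (2, 2, 8): truth gives 0; no alternative beats it.
Others bid (2, 5, 2): truth gives 0; no alternative beats it.
(Checking all 64 profiles: 54 have a profitable deviation, 10 do not.)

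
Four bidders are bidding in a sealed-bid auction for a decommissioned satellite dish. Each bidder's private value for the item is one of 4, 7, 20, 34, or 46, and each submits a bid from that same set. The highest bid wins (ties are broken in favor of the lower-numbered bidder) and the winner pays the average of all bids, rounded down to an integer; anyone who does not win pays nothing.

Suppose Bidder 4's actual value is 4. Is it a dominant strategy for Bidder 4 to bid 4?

Yes

Check each profile of the others' bids and compare truth against every alternative bid.
Others bid (4, 4, 4): truth gives 0, best alternative gives 0.
Others bid (4, 4, 7): truth gives 0, best alternative gives 0.
Others bid (4, 4, 20): truth gives 0, best alternative gives 0.
Others bid (4, 4, 34): truth gives 0, best alternative gives 0.
Others bid (4, 4, 46): truth gives 0, best alternative gives 0.
Others bid (4, 7, 4): truth gives 0, best alternative gives 0.
(Remaining 119 profiles checked similarly; truth is weakly best in each.)
In every case the truthful bid is at least as good as any alternative, so it is a dominant strategy.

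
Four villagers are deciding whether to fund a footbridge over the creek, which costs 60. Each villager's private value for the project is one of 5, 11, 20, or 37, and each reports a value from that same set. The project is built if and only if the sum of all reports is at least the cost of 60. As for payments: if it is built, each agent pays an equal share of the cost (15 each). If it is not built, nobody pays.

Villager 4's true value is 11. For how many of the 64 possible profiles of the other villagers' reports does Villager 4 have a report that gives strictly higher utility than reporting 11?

Others report (5, 11, 37): truth gives -4; report 5 gives 0 > -4. Violating.
Others report (5, 37, 11): truth gives -4; report 5 gives 0 > -4. Violating.
Others report (11, 5, 37): truth gives -4; report 5 gives 0 > -4. Violating.
Others report (11, 20, 20): truth gives -4; report 5 gives 0 > -4. Violating.
Others report (5, 5, 5): truth gives 0; no alternative beats it.
Others report (5, 5, 11): truth gives 0; no alternative beats it.
(Checking all 64 profiles: 9 have a profitable deviation, 55 do not.)

9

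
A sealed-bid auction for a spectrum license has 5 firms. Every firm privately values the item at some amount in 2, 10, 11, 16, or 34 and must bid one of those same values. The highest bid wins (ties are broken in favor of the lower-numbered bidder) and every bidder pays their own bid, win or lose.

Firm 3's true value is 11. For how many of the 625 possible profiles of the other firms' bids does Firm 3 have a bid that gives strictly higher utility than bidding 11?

Others bid (2, 2, 2, 2): truth gives 0; bid 10 gives 1 > 0. Violating.
Others bid (2, 2, 2, 10): truth gives 0; bid 10 gives 1 > 0. Violating.
Others bid (2, 2, 2, 16): truth gives -11; bid 2 gives -2 > -11. Violating.
Others bid (2, 2, 2, 34): truth gives -11; bid 2 gives -2 > -11. Violating.
Others bid (2, 2, 2, 11): truth gives 0; no alternative beats it.
Others bid (2, 2, 10, 11): truth gives 0; no alternative beats it.
(Checking all 625 profiles: 593 have a profitable deviation, 32 do not.)

593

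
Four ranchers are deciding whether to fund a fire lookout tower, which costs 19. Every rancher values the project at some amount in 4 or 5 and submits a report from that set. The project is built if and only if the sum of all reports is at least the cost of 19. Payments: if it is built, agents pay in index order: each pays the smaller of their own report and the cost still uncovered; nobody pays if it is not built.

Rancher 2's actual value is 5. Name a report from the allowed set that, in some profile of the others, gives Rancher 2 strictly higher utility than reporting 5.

4

Suppose Rancher 1 reports 5, Rancher 3 reports 5 and Rancher 4 reports 5.
Report 5: project built, pays 5, utility 5 - 5 = 0.
Report 4: project built, pays 4, utility 5 - 4 = 1.
So reporting 4 beats truth here (1 > 0).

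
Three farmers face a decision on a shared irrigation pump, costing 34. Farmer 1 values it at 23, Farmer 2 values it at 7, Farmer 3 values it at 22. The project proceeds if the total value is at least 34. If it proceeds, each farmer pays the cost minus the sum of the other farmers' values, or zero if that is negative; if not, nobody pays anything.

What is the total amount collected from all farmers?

9

Total value 52 ≥ cost 34, so it is built.
Farmer 1: others sum to 29; max(0, 34 - 29) = 5.
Farmer 2: others sum to 45; max(0, 34 - 45) = 0.
Farmer 3: others sum to 30; max(0, 34 - 30) = 4.
Total collected = 5 + 0 + 4 = 9.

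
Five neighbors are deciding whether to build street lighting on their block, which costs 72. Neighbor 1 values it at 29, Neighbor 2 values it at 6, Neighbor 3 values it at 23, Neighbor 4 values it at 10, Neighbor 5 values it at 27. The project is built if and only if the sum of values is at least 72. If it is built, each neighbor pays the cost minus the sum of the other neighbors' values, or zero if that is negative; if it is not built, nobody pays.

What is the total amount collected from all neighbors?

10

Total value 95 ≥ cost 72, so it is built.
Neighbor 1: others sum to 66; max(0, 72 - 66) = 6.
Neighbor 2: others sum to 89; max(0, 72 - 89) = 0.
Neighbor 3: others sum to 72; max(0, 72 - 72) = 0.
Neighbor 4: others sum to 85; max(0, 72 - 85) = 0.
Neighbor 5: others sum to 68; max(0, 72 - 68) = 4.
Total collected = 6 + 0 + 0 + 0 + 4 = 10.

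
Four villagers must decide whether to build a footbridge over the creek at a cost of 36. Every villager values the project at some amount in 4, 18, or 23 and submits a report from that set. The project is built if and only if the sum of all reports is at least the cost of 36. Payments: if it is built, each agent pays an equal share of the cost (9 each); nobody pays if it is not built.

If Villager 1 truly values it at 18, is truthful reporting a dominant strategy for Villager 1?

Check each profile of the others' reports and compare truth against every alternative report.
Others report (4, 4, 18): truth gives 9, best alternative gives 9.
Others report (4, 4, 23): truth gives 9, best alternative gives 9.
Others report (4, 18, 4): truth gives 9, best alternative gives 9.
Others report (4, 18, 18): truth gives 9, best alternative gives 9.
Others report (4, 18, 23): truth gives 9, best alternative gives 9.
Others report (4, 23, 4): truth gives 9, best alternative gives 9.
(Remaining 21 profiles checked similarly; truth is weakly best in each.)
In every case the truthful report is at least as good as any alternative, so it is a dominant strategy.

Yes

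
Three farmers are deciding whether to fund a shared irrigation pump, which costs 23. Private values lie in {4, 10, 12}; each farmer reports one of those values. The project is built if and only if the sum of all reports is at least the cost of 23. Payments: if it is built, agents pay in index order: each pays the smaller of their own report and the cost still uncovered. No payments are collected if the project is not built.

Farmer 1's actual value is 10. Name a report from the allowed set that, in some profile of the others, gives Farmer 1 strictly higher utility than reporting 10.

Suppose Farmer 2 reports 10 and Farmer 3 reports 10.
Report 10: project built, pays 10, utility 10 - 10 = 0.
Report 4: project built, pays 4, utility 10 - 4 = 6.
So reporting 4 beats truth here (6 > 0).

4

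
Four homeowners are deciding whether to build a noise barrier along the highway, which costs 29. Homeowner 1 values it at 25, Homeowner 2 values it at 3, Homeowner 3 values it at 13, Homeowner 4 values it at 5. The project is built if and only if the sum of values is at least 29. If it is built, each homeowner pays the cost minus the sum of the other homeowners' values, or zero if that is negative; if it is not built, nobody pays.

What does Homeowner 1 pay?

8

Total value 46 ≥ cost 29, so the project is built.
The other homeowners' values sum to 21.
Cost minus that sum is 29 - 21 = 8.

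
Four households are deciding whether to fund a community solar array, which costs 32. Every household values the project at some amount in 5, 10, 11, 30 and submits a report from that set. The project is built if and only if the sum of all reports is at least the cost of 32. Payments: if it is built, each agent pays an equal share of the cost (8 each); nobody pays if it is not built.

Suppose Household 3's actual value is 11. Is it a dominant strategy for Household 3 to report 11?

Consider the case where Household 1 reports 5, Household 2 reports 5 and Household 4 reports 5.
Truthful report 11: project not built, utility 0.
Report 30 instead: project built, pays 8, utility 11 - 8 = 3.
Since 3 > 0, reporting 30 is strictly better here, so truthful reporting is not dominant.

No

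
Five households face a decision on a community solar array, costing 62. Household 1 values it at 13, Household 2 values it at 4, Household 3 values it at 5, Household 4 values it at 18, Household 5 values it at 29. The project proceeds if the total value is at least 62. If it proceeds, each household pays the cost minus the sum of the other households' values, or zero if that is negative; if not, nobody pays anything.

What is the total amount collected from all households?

39

Total value 69 ≥ cost 62, so it is built.
Household 1: others sum to 56; max(0, 62 - 56) = 6.
Household 2: others sum to 65; max(0, 62 - 65) = 0.
Household 3: others sum to 64; max(0, 62 - 64) = 0.
Household 4: others sum to 51; max(0, 62 - 51) = 11.
Household 5: others sum to 40; max(0, 62 - 40) = 22.
Total collected = 6 + 0 + 0 + 11 + 22 = 39.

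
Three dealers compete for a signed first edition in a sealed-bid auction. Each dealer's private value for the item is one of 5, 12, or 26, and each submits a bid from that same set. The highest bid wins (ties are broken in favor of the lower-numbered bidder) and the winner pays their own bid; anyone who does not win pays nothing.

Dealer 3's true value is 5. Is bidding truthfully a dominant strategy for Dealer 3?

Check each profile of the others' bids and compare truth against every alternative bid.
Others bid (5, 5): truth gives 0, best alternative gives -7.
Others bid (5, 12): truth gives 0, best alternative gives 0.
Others bid (5, 26): truth gives 0, best alternative gives 0.
Others bid (12, 5): truth gives 0, best alternative gives 0.
Others bid (12, 12): truth gives 0, best alternative gives 0.
Others bid (12, 26): truth gives 0, best alternative gives 0.
(Remaining 3 profiles checked similarly; truth is weakly best in each.)
In every case the truthful bid is at least as good as any alternative, so it is a dominant strategy.

Yes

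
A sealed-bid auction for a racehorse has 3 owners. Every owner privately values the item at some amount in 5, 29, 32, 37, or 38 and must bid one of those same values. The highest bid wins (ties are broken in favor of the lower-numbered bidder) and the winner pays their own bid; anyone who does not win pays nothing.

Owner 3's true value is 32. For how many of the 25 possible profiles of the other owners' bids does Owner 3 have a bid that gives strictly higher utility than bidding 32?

Others bid (5, 5): truth gives 0; bid 29 gives 3 > 0. Violating.
Others bid (5, 29): truth gives 0; no alternative beats it.
Others bid (5, 32): truth gives 0; no alternative beats it.
(Checking all 25 profiles: 1 has a profitable deviation, 24 do not.)

1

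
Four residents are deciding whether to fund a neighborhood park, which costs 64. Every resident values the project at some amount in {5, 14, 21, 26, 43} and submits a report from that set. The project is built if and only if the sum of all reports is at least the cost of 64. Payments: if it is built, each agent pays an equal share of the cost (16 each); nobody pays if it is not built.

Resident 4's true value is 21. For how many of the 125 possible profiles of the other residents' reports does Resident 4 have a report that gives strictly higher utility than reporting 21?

Others report (5, 5, 14): truth gives 0; report 43 gives 5 > 0. Violating.
Others report (5, 5, 21): truth gives 0; report 43 gives 5 > 0. Violating.
Others report (5, 5, 26): truth gives 0; report 43 gives 5 > 0. Violating.
Others report (5, 14, 5): truth gives 0; report 43 gives 5 > 0. Violating.
Others report (5, 5, 5): truth gives 0; no alternative beats it.
Others report (5, 5, 43): truth gives 5; no alternative beats it.
(Checking all 125 profiles: 19 have a profitable deviation, 106 do not.)

19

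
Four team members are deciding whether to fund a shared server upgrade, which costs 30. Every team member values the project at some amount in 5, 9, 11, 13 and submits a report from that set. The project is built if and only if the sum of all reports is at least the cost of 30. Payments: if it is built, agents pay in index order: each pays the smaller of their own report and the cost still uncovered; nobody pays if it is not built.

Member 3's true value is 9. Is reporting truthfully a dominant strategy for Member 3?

No

Consider the case where Member 1 reports 5, Member 2 reports 9 and Member 4 reports 11.
Truthful report 9: project built, pays 9, utility 9 - 9 = 0.
Report 5 instead: project built, pays 5, utility 9 - 5 = 4.
Since 4 > 0, reporting 5 is strictly better here, so truthful reporting is not dominant.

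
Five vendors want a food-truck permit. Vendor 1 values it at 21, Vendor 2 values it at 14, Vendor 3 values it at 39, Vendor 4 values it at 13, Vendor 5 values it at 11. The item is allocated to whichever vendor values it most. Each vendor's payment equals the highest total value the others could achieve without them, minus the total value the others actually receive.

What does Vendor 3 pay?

Vendor 3 has the highest value and receives the item.
Without Vendor 3, the item would go to the next-highest value, 21, so the others could achieve 21.
With Vendor 3 present and winning, the others receive nothing, so their total is 0.
Payment = 21 - 0 = 21.

21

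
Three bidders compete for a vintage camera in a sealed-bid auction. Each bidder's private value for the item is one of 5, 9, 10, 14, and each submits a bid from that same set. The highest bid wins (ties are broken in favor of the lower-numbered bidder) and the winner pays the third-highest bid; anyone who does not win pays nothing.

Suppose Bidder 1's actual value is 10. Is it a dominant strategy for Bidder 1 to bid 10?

No

Consider the case where Bidder 2 bids 5 and Bidder 3 bids 14.
Truthful bid 10: loses, pays 0, utility 0.
Bid 14 instead: wins, pays 5, utility 10 - 5 = 5.
Since 5 > 0, bidding 14 is strictly better here, so truthful bidding is not dominant.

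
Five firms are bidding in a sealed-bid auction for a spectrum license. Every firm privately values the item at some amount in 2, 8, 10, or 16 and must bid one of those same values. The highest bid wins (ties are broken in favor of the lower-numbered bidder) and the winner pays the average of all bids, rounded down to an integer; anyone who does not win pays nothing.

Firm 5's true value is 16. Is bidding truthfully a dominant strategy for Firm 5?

Consider the case where Firm 1 bids 2, Firm 2 bids 2, Firm 3 bids 2 and Firm 4 bids 2.
Truthful bid 16: wins, pays 4, utility 16 - 4 = 12.
Bid 8 instead: wins, pays 3, utility 16 - 3 = 13.
Since 13 > 12, bidding 8 is strictly better here, so truthful bidding is not dominant.

No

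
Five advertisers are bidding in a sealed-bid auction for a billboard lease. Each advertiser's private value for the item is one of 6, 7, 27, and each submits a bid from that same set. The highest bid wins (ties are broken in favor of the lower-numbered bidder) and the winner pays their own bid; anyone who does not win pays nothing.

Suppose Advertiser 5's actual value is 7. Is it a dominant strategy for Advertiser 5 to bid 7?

Check each profile of the others' bids and compare truth against every alternative bid.
Others bid (6, 6, 6, 6): truth gives 0, best alternative gives 0.
Others bid (6, 6, 6, 7): truth gives 0, best alternative gives 0.
Others bid (6, 6, 6, 27): truth gives 0, best alternative gives 0.
Others bid (6, 6, 7, 6): truth gives 0, best alternative gives 0.
Others bid (6, 6, 7, 7): truth gives 0, best alternative gives 0.
Others bid (6, 6, 7, 27): truth gives 0, best alternative gives 0.
(Remaining 75 profiles checked similarly; truth is weakly best in each.)
In every case the truthful bid is at least as good as any alternative, so it is a dominant strategy.

Yes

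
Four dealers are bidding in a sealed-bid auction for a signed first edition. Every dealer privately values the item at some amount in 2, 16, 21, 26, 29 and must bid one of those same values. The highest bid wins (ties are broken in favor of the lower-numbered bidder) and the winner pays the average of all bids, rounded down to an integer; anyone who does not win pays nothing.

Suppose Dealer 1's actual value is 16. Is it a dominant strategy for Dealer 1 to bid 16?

No

Consider the case where Dealer 2 bids 2, Dealer 3 bids 2 and Dealer 4 bids 2.
Truthful bid 16: wins, pays 5, utility 16 - 5 = 11.
Bid 2 instead: wins, pays 2, utility 16 - 2 = 14.
Since 14 > 11, bidding 2 is strictly better here, so truthful bidding is not dominant.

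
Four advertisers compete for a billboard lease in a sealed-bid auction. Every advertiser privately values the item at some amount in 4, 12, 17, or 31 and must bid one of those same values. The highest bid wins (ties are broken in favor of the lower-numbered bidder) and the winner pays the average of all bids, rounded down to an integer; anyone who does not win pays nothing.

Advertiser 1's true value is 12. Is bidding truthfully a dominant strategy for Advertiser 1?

Consider the case where Advertiser 2 bids 4, Advertiser 3 bids 4 and Advertiser 4 bids 4.
Truthful bid 12: wins, pays 6, utility 12 - 6 = 6.
Bid 4 instead: wins, pays 4, utility 12 - 4 = 8.
Since 8 > 6, bidding 4 is strictly better here, so truthful bidding is not dominant.

No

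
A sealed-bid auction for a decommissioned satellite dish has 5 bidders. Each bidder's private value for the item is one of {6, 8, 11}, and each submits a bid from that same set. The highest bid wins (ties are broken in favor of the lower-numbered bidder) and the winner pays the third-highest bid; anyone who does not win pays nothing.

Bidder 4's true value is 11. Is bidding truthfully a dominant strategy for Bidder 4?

Yes

Check each profile of the others' bids and compare truth against every alternative bid.
Others bid (6, 6, 6, 11): truth gives 5, best alternative gives 0.
Others bid (6, 6, 8, 6): truth gives 5, best alternative gives 0.
Others bid (6, 8, 6, 6): truth gives 5, best alternative gives 0.
Others bid (8, 6, 6, 6): truth gives 5, best alternative gives 0.
Others bid (6, 6, 8, 8): truth gives 3, best alternative gives 0.
Others bid (6, 6, 8, 11): truth gives 3, best alternative gives 0.
(Remaining 75 profiles checked similarly; truth is weakly best in each.)
In every case the truthful bid is at least as good as any alternative, so it is a dominant strategy.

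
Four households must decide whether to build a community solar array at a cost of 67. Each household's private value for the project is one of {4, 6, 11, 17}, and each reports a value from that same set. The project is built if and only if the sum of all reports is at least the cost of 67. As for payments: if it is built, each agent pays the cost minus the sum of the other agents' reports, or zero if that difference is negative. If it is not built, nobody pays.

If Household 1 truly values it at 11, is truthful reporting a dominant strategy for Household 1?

Check each profile of the others' reports and compare truth against every alternative report.
Others report (4, 4, 4): truth gives 0, best alternative gives 0.
Others report (4, 4, 6): truth gives 0, best alternative gives 0.
Others report (4, 4, 11): truth gives 0, best alternative gives 0.
Others report (4, 4, 17): truth gives 0, best alternative gives 0.
Others report (4, 6, 4): truth gives 0, best alternative gives 0.
Others report (4, 6, 6): truth gives 0, best alternative gives 0.
(Remaining 58 profiles checked similarly; truth is weakly best in each.)
In every case the truthful report is at least as good as any alternative, so it is a dominant strategy.

Yes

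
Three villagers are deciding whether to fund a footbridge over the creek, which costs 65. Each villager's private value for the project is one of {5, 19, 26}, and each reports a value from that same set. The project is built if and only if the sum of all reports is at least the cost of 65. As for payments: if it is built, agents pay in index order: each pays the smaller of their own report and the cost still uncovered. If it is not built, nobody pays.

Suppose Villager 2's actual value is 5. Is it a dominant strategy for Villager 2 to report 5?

Yes

Check each profile of the others' reports and compare truth against every alternative report.
Others report (26, 26): truth gives 0, best alternative gives -14.
Others report (5, 5): truth gives 0, best alternative gives 0.
Others report (5, 19): truth gives 0, best alternative gives 0.
Others report (5, 26): truth gives 0, best alternative gives 0.
Others report (19, 5): truth gives 0, best alternative gives 0.
Others report (19, 19): truth gives 0, best alternative gives 0.
(Remaining 3 profiles checked similarly; truth is weakly best in each.)
In every case the truthful report is at least as good as any alternative, so it is a dominant strategy.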